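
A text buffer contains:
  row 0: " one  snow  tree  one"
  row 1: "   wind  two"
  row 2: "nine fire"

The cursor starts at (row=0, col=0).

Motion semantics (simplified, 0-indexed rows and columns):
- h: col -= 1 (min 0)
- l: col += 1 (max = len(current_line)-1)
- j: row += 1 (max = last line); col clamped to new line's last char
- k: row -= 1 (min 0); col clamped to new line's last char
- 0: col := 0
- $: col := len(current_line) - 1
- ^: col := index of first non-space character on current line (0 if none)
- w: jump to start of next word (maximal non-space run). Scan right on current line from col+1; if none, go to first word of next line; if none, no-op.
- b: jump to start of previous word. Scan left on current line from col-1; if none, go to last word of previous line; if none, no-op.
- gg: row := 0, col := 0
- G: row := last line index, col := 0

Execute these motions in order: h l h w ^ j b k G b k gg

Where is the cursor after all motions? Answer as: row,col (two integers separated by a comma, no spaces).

Answer: 0,0

Derivation:
After 1 (h): row=0 col=0 char='_'
After 2 (l): row=0 col=1 char='o'
After 3 (h): row=0 col=0 char='_'
After 4 (w): row=0 col=1 char='o'
After 5 (^): row=0 col=1 char='o'
After 6 (j): row=1 col=1 char='_'
After 7 (b): row=0 col=18 char='o'
After 8 (k): row=0 col=18 char='o'
After 9 (G): row=2 col=0 char='n'
After 10 (b): row=1 col=9 char='t'
After 11 (k): row=0 col=9 char='w'
After 12 (gg): row=0 col=0 char='_'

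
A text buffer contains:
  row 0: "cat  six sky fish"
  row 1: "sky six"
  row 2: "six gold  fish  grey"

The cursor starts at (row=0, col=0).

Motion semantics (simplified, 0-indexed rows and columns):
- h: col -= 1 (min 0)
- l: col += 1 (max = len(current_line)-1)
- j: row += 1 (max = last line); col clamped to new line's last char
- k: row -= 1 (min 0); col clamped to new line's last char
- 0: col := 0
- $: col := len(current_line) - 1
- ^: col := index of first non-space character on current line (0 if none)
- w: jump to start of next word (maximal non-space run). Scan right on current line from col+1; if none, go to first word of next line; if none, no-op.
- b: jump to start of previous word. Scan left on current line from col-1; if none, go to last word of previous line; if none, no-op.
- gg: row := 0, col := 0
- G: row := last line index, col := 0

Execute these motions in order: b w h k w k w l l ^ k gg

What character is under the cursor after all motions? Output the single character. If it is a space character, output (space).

Answer: c

Derivation:
After 1 (b): row=0 col=0 char='c'
After 2 (w): row=0 col=5 char='s'
After 3 (h): row=0 col=4 char='_'
After 4 (k): row=0 col=4 char='_'
After 5 (w): row=0 col=5 char='s'
After 6 (k): row=0 col=5 char='s'
After 7 (w): row=0 col=9 char='s'
After 8 (l): row=0 col=10 char='k'
After 9 (l): row=0 col=11 char='y'
After 10 (^): row=0 col=0 char='c'
After 11 (k): row=0 col=0 char='c'
After 12 (gg): row=0 col=0 char='c'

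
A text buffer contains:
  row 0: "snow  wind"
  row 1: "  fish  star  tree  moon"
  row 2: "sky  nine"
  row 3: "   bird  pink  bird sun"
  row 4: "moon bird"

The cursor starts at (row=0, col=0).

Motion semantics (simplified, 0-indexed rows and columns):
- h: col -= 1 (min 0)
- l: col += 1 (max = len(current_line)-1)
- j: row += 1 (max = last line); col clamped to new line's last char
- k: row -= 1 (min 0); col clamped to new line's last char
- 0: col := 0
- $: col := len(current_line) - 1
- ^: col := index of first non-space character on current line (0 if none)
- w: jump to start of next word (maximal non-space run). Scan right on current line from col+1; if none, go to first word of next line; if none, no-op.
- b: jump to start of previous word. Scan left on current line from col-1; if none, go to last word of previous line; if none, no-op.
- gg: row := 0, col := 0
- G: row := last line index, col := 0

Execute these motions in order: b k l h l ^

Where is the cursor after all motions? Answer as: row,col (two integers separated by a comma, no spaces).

After 1 (b): row=0 col=0 char='s'
After 2 (k): row=0 col=0 char='s'
After 3 (l): row=0 col=1 char='n'
After 4 (h): row=0 col=0 char='s'
After 5 (l): row=0 col=1 char='n'
After 6 (^): row=0 col=0 char='s'

Answer: 0,0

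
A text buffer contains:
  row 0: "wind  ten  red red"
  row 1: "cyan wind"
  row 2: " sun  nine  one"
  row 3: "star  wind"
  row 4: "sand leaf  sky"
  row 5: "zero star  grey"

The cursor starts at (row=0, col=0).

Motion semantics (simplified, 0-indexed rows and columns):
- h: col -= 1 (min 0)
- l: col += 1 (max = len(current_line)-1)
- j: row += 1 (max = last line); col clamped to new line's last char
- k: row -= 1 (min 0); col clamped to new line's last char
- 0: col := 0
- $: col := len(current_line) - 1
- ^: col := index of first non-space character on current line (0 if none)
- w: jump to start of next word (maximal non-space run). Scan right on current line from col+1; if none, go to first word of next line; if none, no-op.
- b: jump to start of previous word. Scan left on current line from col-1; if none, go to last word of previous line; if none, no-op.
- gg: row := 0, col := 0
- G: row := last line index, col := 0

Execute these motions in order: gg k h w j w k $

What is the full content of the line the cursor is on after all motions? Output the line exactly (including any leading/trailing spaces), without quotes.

Answer: cyan wind

Derivation:
After 1 (gg): row=0 col=0 char='w'
After 2 (k): row=0 col=0 char='w'
After 3 (h): row=0 col=0 char='w'
After 4 (w): row=0 col=6 char='t'
After 5 (j): row=1 col=6 char='i'
After 6 (w): row=2 col=1 char='s'
After 7 (k): row=1 col=1 char='y'
After 8 ($): row=1 col=8 char='d'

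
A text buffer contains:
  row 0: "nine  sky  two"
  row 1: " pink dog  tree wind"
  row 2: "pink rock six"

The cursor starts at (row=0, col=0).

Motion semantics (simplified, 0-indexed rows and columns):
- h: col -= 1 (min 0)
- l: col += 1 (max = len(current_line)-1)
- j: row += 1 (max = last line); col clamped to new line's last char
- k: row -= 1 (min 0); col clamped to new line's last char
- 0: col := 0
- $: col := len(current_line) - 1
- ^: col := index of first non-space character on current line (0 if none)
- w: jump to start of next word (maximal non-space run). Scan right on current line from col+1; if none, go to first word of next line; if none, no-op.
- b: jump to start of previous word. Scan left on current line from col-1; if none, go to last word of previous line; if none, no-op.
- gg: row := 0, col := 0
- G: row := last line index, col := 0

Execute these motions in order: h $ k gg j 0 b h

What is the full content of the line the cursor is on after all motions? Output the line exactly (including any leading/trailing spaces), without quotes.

Answer: nine  sky  two

Derivation:
After 1 (h): row=0 col=0 char='n'
After 2 ($): row=0 col=13 char='o'
After 3 (k): row=0 col=13 char='o'
After 4 (gg): row=0 col=0 char='n'
After 5 (j): row=1 col=0 char='_'
After 6 (0): row=1 col=0 char='_'
After 7 (b): row=0 col=11 char='t'
After 8 (h): row=0 col=10 char='_'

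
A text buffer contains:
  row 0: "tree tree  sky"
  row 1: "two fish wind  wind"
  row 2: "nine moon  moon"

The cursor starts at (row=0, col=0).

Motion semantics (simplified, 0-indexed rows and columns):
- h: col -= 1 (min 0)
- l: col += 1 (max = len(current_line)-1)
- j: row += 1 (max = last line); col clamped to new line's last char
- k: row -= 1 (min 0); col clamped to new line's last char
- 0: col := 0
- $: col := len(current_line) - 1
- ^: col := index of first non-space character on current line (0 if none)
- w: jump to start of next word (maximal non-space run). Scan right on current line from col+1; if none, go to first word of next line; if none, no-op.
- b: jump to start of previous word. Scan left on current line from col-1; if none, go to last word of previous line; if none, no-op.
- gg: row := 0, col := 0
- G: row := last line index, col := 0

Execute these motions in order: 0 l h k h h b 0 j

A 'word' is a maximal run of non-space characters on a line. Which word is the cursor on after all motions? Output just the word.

Answer: two

Derivation:
After 1 (0): row=0 col=0 char='t'
After 2 (l): row=0 col=1 char='r'
After 3 (h): row=0 col=0 char='t'
After 4 (k): row=0 col=0 char='t'
After 5 (h): row=0 col=0 char='t'
After 6 (h): row=0 col=0 char='t'
After 7 (b): row=0 col=0 char='t'
After 8 (0): row=0 col=0 char='t'
After 9 (j): row=1 col=0 char='t'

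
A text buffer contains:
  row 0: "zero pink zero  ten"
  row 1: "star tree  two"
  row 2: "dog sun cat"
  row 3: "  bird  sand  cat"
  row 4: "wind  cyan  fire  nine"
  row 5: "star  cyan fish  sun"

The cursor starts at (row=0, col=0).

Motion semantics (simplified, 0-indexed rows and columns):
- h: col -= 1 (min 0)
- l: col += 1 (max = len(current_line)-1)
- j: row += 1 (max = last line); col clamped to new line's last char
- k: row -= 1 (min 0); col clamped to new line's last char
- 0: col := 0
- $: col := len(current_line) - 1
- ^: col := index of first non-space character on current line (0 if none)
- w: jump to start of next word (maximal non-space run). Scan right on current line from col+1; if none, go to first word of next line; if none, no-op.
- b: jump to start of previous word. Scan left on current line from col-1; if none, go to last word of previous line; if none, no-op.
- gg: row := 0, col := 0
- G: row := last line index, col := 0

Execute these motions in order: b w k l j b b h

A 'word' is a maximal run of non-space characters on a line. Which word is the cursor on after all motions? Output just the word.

Answer: star

Derivation:
After 1 (b): row=0 col=0 char='z'
After 2 (w): row=0 col=5 char='p'
After 3 (k): row=0 col=5 char='p'
After 4 (l): row=0 col=6 char='i'
After 5 (j): row=1 col=6 char='r'
After 6 (b): row=1 col=5 char='t'
After 7 (b): row=1 col=0 char='s'
After 8 (h): row=1 col=0 char='s'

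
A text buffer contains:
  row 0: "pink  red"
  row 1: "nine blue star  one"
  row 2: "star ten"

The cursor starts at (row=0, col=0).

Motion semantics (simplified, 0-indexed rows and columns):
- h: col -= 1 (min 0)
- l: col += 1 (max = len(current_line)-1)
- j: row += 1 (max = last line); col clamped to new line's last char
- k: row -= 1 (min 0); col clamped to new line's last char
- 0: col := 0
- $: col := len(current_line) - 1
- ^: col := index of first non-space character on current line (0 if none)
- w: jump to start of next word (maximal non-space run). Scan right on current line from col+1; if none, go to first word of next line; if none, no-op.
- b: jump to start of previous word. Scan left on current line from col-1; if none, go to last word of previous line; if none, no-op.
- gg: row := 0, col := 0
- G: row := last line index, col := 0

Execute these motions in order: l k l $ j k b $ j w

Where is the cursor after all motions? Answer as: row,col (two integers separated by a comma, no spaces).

Answer: 1,10

Derivation:
After 1 (l): row=0 col=1 char='i'
After 2 (k): row=0 col=1 char='i'
After 3 (l): row=0 col=2 char='n'
After 4 ($): row=0 col=8 char='d'
After 5 (j): row=1 col=8 char='e'
After 6 (k): row=0 col=8 char='d'
After 7 (b): row=0 col=6 char='r'
After 8 ($): row=0 col=8 char='d'
After 9 (j): row=1 col=8 char='e'
After 10 (w): row=1 col=10 char='s'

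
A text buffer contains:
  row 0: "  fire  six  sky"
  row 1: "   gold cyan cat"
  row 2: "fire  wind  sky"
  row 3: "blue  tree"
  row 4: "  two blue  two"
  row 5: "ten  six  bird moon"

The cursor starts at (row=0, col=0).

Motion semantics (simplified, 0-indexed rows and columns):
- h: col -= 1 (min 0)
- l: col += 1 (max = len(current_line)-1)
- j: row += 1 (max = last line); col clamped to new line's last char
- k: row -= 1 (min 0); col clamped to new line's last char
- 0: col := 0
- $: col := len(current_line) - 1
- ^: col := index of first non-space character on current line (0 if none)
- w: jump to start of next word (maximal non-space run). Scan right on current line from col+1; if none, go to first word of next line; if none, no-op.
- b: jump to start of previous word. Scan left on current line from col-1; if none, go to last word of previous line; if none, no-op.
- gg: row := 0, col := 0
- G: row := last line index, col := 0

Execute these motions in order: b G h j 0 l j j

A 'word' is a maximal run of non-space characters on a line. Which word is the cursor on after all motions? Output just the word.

After 1 (b): row=0 col=0 char='_'
After 2 (G): row=5 col=0 char='t'
After 3 (h): row=5 col=0 char='t'
After 4 (j): row=5 col=0 char='t'
After 5 (0): row=5 col=0 char='t'
After 6 (l): row=5 col=1 char='e'
After 7 (j): row=5 col=1 char='e'
After 8 (j): row=5 col=1 char='e'

Answer: ten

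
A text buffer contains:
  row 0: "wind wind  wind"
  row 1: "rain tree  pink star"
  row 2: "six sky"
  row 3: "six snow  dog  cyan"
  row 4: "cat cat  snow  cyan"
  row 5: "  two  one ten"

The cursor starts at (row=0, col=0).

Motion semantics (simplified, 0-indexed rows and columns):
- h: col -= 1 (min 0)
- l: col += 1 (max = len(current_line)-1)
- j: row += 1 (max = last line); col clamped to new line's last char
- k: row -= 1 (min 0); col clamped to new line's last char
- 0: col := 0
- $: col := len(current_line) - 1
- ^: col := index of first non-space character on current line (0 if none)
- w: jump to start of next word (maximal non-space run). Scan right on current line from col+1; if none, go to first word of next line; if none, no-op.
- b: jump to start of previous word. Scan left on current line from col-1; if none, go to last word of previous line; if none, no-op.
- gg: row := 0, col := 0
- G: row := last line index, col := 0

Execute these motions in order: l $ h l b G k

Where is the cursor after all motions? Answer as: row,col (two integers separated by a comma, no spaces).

Answer: 4,0

Derivation:
After 1 (l): row=0 col=1 char='i'
After 2 ($): row=0 col=14 char='d'
After 3 (h): row=0 col=13 char='n'
After 4 (l): row=0 col=14 char='d'
After 5 (b): row=0 col=11 char='w'
After 6 (G): row=5 col=0 char='_'
After 7 (k): row=4 col=0 char='c'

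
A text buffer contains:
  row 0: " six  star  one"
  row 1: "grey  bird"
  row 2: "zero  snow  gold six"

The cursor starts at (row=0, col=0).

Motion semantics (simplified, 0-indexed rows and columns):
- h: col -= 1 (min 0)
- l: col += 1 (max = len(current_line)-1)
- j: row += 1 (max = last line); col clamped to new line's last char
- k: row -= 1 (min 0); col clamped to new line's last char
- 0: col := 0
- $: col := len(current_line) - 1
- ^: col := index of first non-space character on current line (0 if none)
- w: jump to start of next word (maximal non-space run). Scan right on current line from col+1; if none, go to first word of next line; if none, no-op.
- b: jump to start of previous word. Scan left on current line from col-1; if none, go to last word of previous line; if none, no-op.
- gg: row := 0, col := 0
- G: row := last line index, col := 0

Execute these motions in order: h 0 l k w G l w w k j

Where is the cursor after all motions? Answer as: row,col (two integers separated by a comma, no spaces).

After 1 (h): row=0 col=0 char='_'
After 2 (0): row=0 col=0 char='_'
After 3 (l): row=0 col=1 char='s'
After 4 (k): row=0 col=1 char='s'
After 5 (w): row=0 col=6 char='s'
After 6 (G): row=2 col=0 char='z'
After 7 (l): row=2 col=1 char='e'
After 8 (w): row=2 col=6 char='s'
After 9 (w): row=2 col=12 char='g'
After 10 (k): row=1 col=9 char='d'
After 11 (j): row=2 col=9 char='w'

Answer: 2,9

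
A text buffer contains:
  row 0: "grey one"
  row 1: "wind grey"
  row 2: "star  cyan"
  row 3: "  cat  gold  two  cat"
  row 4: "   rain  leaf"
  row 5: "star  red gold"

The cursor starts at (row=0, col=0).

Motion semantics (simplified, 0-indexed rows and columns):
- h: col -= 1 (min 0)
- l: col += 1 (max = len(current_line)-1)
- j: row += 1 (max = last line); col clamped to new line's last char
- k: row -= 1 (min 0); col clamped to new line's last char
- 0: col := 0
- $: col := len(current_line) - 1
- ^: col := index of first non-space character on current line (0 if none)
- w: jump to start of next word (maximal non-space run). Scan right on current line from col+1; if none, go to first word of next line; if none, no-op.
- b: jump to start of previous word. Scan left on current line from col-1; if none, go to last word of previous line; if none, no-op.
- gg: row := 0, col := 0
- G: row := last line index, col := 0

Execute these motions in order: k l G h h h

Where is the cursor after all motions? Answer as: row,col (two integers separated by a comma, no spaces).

Answer: 5,0

Derivation:
After 1 (k): row=0 col=0 char='g'
After 2 (l): row=0 col=1 char='r'
After 3 (G): row=5 col=0 char='s'
After 4 (h): row=5 col=0 char='s'
After 5 (h): row=5 col=0 char='s'
After 6 (h): row=5 col=0 char='s'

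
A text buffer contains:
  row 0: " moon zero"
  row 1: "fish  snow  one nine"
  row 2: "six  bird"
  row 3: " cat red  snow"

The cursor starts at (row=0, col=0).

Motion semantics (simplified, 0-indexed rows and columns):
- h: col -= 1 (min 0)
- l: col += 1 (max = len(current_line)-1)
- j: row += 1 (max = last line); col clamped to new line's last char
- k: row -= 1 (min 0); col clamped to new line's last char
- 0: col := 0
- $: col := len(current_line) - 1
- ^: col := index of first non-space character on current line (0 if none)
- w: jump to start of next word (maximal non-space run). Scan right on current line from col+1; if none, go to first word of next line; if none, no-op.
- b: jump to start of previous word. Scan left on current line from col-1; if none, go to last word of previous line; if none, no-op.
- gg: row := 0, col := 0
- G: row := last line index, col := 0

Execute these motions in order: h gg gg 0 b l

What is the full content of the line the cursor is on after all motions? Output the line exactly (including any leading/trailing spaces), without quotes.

Answer:  moon zero

Derivation:
After 1 (h): row=0 col=0 char='_'
After 2 (gg): row=0 col=0 char='_'
After 3 (gg): row=0 col=0 char='_'
After 4 (0): row=0 col=0 char='_'
After 5 (b): row=0 col=0 char='_'
After 6 (l): row=0 col=1 char='m'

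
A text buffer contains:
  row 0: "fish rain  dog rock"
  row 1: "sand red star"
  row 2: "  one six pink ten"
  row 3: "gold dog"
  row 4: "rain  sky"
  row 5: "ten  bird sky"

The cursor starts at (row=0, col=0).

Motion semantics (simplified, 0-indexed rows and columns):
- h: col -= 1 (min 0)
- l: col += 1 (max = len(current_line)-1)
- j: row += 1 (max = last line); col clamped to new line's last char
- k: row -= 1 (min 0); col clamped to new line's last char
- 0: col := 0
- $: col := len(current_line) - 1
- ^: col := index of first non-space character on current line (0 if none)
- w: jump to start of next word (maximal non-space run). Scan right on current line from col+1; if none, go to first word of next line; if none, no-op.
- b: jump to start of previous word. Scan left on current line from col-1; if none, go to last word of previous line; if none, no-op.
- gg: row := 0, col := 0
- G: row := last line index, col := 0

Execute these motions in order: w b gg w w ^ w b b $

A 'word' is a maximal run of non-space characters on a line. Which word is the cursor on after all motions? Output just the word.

After 1 (w): row=0 col=5 char='r'
After 2 (b): row=0 col=0 char='f'
After 3 (gg): row=0 col=0 char='f'
After 4 (w): row=0 col=5 char='r'
After 5 (w): row=0 col=11 char='d'
After 6 (^): row=0 col=0 char='f'
After 7 (w): row=0 col=5 char='r'
After 8 (b): row=0 col=0 char='f'
After 9 (b): row=0 col=0 char='f'
After 10 ($): row=0 col=18 char='k'

Answer: rock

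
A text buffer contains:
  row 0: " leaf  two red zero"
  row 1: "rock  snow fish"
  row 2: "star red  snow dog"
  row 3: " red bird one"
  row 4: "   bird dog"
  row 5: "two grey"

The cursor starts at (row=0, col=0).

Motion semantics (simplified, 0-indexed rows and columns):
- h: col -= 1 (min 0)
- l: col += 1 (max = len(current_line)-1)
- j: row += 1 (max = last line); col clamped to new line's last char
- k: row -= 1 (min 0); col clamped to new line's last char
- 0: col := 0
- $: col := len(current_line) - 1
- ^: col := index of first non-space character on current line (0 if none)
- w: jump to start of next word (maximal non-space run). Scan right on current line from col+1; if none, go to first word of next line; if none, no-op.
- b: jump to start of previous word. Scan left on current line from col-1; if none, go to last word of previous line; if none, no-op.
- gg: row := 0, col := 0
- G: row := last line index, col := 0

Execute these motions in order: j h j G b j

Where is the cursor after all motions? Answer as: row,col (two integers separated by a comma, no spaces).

Answer: 5,7

Derivation:
After 1 (j): row=1 col=0 char='r'
After 2 (h): row=1 col=0 char='r'
After 3 (j): row=2 col=0 char='s'
After 4 (G): row=5 col=0 char='t'
After 5 (b): row=4 col=8 char='d'
After 6 (j): row=5 col=7 char='y'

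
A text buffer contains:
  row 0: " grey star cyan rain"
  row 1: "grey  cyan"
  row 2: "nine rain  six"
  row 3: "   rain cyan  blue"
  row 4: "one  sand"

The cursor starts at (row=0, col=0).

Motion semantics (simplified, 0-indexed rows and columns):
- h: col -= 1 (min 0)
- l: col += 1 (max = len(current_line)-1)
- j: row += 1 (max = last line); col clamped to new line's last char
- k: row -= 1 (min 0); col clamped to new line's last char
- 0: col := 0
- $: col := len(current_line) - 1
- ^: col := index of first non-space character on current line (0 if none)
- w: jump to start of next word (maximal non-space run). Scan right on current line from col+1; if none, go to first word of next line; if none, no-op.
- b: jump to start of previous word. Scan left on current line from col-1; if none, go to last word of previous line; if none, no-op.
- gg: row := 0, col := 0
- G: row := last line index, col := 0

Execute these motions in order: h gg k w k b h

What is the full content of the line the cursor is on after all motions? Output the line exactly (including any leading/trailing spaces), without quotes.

Answer:  grey star cyan rain

Derivation:
After 1 (h): row=0 col=0 char='_'
After 2 (gg): row=0 col=0 char='_'
After 3 (k): row=0 col=0 char='_'
After 4 (w): row=0 col=1 char='g'
After 5 (k): row=0 col=1 char='g'
After 6 (b): row=0 col=1 char='g'
After 7 (h): row=0 col=0 char='_'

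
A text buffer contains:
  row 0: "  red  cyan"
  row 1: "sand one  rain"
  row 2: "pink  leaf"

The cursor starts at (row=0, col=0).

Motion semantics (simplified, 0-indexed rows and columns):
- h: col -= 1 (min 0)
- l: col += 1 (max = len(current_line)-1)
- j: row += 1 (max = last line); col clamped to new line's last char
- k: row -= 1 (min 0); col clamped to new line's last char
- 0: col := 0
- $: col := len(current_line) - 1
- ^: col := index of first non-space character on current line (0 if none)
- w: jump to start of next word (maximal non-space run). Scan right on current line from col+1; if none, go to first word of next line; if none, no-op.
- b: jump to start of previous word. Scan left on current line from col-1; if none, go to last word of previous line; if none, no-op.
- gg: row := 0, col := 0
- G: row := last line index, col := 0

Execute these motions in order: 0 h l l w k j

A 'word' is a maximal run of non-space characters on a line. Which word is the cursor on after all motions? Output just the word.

Answer: one

Derivation:
After 1 (0): row=0 col=0 char='_'
After 2 (h): row=0 col=0 char='_'
After 3 (l): row=0 col=1 char='_'
After 4 (l): row=0 col=2 char='r'
After 5 (w): row=0 col=7 char='c'
After 6 (k): row=0 col=7 char='c'
After 7 (j): row=1 col=7 char='e'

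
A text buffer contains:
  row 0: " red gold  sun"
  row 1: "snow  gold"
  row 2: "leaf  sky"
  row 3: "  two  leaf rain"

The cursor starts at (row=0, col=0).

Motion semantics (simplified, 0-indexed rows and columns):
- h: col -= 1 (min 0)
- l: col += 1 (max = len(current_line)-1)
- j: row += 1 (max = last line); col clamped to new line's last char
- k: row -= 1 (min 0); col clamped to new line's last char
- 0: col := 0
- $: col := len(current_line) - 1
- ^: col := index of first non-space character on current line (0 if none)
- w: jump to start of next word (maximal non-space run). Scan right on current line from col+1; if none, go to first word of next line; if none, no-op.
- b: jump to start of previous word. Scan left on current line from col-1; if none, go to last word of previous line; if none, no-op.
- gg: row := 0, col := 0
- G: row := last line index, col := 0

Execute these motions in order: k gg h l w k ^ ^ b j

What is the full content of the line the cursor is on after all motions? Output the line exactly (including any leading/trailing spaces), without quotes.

After 1 (k): row=0 col=0 char='_'
After 2 (gg): row=0 col=0 char='_'
After 3 (h): row=0 col=0 char='_'
After 4 (l): row=0 col=1 char='r'
After 5 (w): row=0 col=5 char='g'
After 6 (k): row=0 col=5 char='g'
After 7 (^): row=0 col=1 char='r'
After 8 (^): row=0 col=1 char='r'
After 9 (b): row=0 col=1 char='r'
After 10 (j): row=1 col=1 char='n'

Answer: snow  gold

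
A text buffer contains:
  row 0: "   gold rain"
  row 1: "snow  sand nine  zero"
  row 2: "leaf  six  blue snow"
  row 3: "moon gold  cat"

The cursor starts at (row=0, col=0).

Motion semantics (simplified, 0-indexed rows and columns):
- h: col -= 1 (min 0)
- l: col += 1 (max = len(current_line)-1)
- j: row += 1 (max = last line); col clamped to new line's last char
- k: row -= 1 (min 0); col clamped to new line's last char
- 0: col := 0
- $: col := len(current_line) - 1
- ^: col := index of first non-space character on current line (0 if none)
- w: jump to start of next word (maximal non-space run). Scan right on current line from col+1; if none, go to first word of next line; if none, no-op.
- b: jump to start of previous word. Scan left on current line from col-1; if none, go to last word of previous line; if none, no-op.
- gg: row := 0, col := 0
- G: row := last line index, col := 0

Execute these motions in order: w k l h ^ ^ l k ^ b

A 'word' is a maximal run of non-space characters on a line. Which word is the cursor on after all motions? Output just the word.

Answer: gold

Derivation:
After 1 (w): row=0 col=3 char='g'
After 2 (k): row=0 col=3 char='g'
After 3 (l): row=0 col=4 char='o'
After 4 (h): row=0 col=3 char='g'
After 5 (^): row=0 col=3 char='g'
After 6 (^): row=0 col=3 char='g'
After 7 (l): row=0 col=4 char='o'
After 8 (k): row=0 col=4 char='o'
After 9 (^): row=0 col=3 char='g'
After 10 (b): row=0 col=3 char='g'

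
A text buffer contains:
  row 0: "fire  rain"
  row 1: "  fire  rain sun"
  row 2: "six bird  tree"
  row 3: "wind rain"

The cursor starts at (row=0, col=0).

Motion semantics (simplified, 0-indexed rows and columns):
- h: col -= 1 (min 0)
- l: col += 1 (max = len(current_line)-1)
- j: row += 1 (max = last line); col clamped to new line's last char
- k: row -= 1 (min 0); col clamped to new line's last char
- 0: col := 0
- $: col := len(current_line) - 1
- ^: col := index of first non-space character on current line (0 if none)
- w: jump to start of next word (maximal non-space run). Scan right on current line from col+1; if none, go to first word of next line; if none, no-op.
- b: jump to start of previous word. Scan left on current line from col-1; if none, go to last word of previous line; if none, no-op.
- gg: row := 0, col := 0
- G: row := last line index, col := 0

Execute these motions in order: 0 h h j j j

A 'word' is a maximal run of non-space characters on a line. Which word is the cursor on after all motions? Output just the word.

After 1 (0): row=0 col=0 char='f'
After 2 (h): row=0 col=0 char='f'
After 3 (h): row=0 col=0 char='f'
After 4 (j): row=1 col=0 char='_'
After 5 (j): row=2 col=0 char='s'
After 6 (j): row=3 col=0 char='w'

Answer: wind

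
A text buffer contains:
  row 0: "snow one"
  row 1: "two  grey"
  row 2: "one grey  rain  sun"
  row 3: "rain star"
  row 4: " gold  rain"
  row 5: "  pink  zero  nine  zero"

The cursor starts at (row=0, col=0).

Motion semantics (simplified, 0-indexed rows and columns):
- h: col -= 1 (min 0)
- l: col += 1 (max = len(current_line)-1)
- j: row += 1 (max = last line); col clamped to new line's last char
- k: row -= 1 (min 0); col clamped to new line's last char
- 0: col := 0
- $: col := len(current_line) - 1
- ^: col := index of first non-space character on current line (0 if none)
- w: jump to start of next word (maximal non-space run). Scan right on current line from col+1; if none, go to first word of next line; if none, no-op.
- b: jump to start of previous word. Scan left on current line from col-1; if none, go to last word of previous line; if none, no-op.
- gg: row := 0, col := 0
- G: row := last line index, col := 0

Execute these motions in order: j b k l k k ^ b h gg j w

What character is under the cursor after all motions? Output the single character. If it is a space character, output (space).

After 1 (j): row=1 col=0 char='t'
After 2 (b): row=0 col=5 char='o'
After 3 (k): row=0 col=5 char='o'
After 4 (l): row=0 col=6 char='n'
After 5 (k): row=0 col=6 char='n'
After 6 (k): row=0 col=6 char='n'
After 7 (^): row=0 col=0 char='s'
After 8 (b): row=0 col=0 char='s'
After 9 (h): row=0 col=0 char='s'
After 10 (gg): row=0 col=0 char='s'
After 11 (j): row=1 col=0 char='t'
After 12 (w): row=1 col=5 char='g'

Answer: g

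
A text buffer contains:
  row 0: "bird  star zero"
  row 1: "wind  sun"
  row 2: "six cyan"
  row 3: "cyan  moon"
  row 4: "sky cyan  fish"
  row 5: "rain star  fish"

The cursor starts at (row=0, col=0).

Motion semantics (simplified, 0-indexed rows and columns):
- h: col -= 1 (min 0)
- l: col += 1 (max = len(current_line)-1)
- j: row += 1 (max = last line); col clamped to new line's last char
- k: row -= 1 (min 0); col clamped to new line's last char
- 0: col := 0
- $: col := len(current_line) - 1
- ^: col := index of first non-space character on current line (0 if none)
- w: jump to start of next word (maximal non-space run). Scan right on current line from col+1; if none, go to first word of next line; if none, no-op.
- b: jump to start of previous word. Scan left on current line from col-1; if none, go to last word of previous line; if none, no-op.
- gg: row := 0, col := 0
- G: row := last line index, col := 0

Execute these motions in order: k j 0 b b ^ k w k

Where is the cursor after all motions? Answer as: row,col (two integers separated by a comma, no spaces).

After 1 (k): row=0 col=0 char='b'
After 2 (j): row=1 col=0 char='w'
After 3 (0): row=1 col=0 char='w'
After 4 (b): row=0 col=11 char='z'
After 5 (b): row=0 col=6 char='s'
After 6 (^): row=0 col=0 char='b'
After 7 (k): row=0 col=0 char='b'
After 8 (w): row=0 col=6 char='s'
After 9 (k): row=0 col=6 char='s'

Answer: 0,6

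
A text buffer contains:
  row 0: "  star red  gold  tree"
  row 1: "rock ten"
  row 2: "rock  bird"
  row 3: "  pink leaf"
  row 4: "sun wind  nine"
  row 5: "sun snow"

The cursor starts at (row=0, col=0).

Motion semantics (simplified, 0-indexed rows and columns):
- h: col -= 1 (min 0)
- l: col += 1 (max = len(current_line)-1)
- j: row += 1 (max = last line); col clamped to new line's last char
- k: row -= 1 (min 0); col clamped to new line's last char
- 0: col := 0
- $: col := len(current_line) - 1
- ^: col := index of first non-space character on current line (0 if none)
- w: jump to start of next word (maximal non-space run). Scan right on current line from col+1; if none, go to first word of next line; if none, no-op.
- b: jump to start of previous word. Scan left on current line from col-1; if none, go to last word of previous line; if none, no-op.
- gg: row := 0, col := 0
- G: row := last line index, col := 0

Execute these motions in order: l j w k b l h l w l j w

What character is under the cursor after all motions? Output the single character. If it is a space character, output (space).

Answer: r

Derivation:
After 1 (l): row=0 col=1 char='_'
After 2 (j): row=1 col=1 char='o'
After 3 (w): row=1 col=5 char='t'
After 4 (k): row=0 col=5 char='r'
After 5 (b): row=0 col=2 char='s'
After 6 (l): row=0 col=3 char='t'
After 7 (h): row=0 col=2 char='s'
After 8 (l): row=0 col=3 char='t'
After 9 (w): row=0 col=7 char='r'
After 10 (l): row=0 col=8 char='e'
After 11 (j): row=1 col=7 char='n'
After 12 (w): row=2 col=0 char='r'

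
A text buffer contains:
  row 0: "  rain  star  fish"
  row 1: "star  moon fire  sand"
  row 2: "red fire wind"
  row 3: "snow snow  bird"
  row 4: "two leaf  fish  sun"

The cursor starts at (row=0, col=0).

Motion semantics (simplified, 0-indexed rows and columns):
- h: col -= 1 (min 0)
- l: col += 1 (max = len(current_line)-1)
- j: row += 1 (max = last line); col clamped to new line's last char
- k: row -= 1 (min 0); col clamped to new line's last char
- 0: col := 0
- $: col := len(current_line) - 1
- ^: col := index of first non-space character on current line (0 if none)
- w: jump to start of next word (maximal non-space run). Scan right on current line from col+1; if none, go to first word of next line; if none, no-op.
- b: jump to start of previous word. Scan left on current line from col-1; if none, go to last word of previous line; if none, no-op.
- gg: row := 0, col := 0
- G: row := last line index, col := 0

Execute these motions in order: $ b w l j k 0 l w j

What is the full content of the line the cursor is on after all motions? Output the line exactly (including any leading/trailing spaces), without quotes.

Answer: red fire wind

Derivation:
After 1 ($): row=0 col=17 char='h'
After 2 (b): row=0 col=14 char='f'
After 3 (w): row=1 col=0 char='s'
After 4 (l): row=1 col=1 char='t'
After 5 (j): row=2 col=1 char='e'
After 6 (k): row=1 col=1 char='t'
After 7 (0): row=1 col=0 char='s'
After 8 (l): row=1 col=1 char='t'
After 9 (w): row=1 col=6 char='m'
After 10 (j): row=2 col=6 char='r'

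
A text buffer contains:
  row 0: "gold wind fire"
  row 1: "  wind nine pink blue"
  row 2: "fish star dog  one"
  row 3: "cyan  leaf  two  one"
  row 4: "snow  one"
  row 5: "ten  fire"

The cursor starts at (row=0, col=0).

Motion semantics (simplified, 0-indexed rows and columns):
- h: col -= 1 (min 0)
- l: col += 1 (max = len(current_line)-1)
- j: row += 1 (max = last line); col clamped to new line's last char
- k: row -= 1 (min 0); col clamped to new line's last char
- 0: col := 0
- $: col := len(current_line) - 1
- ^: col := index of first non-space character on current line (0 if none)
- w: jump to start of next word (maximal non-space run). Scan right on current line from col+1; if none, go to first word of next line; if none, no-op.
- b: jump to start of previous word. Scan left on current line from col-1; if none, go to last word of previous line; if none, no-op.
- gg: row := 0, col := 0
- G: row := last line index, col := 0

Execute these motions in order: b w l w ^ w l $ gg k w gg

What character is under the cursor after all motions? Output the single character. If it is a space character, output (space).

After 1 (b): row=0 col=0 char='g'
After 2 (w): row=0 col=5 char='w'
After 3 (l): row=0 col=6 char='i'
After 4 (w): row=0 col=10 char='f'
After 5 (^): row=0 col=0 char='g'
After 6 (w): row=0 col=5 char='w'
After 7 (l): row=0 col=6 char='i'
After 8 ($): row=0 col=13 char='e'
After 9 (gg): row=0 col=0 char='g'
After 10 (k): row=0 col=0 char='g'
After 11 (w): row=0 col=5 char='w'
After 12 (gg): row=0 col=0 char='g'

Answer: g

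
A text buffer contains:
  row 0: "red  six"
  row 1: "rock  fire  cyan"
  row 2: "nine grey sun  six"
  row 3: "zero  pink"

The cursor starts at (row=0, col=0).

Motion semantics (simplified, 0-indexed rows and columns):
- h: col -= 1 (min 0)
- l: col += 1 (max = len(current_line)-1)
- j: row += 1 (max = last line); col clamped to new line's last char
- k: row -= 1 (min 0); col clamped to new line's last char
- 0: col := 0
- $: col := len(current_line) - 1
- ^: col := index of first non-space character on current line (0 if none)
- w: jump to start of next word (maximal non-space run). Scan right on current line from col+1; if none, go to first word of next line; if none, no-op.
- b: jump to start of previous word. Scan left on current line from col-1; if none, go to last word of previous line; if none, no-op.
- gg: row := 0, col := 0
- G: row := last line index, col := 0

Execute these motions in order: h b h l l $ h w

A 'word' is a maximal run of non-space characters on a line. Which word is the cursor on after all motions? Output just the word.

Answer: rock

Derivation:
After 1 (h): row=0 col=0 char='r'
After 2 (b): row=0 col=0 char='r'
After 3 (h): row=0 col=0 char='r'
After 4 (l): row=0 col=1 char='e'
After 5 (l): row=0 col=2 char='d'
After 6 ($): row=0 col=7 char='x'
After 7 (h): row=0 col=6 char='i'
After 8 (w): row=1 col=0 char='r'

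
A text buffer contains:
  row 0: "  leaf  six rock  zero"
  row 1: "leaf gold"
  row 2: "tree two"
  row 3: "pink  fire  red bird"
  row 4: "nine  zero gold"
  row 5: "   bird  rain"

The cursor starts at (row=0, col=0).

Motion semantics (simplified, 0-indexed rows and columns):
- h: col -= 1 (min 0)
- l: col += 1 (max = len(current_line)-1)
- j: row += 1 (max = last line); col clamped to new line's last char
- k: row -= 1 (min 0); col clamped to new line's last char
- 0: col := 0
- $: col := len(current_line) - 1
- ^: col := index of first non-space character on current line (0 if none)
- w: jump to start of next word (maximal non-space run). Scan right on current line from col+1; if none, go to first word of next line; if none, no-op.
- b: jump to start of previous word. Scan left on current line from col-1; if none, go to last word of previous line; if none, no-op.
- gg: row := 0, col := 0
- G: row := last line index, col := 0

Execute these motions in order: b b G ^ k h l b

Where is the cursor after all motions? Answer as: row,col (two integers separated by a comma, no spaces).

Answer: 4,0

Derivation:
After 1 (b): row=0 col=0 char='_'
After 2 (b): row=0 col=0 char='_'
After 3 (G): row=5 col=0 char='_'
After 4 (^): row=5 col=3 char='b'
After 5 (k): row=4 col=3 char='e'
After 6 (h): row=4 col=2 char='n'
After 7 (l): row=4 col=3 char='e'
After 8 (b): row=4 col=0 char='n'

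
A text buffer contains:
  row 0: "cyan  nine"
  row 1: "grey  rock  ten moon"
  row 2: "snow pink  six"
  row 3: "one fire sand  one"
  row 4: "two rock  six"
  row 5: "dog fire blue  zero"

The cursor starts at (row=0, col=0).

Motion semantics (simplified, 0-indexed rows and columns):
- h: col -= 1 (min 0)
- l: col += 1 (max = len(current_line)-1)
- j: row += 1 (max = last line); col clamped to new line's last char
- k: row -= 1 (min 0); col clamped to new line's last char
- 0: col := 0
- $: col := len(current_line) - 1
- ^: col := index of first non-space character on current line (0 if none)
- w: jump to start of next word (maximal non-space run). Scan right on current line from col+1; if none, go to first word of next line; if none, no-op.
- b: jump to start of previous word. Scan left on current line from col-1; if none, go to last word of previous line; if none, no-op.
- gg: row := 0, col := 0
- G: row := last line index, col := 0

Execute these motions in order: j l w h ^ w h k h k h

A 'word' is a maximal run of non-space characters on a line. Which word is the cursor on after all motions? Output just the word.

After 1 (j): row=1 col=0 char='g'
After 2 (l): row=1 col=1 char='r'
After 3 (w): row=1 col=6 char='r'
After 4 (h): row=1 col=5 char='_'
After 5 (^): row=1 col=0 char='g'
After 6 (w): row=1 col=6 char='r'
After 7 (h): row=1 col=5 char='_'
After 8 (k): row=0 col=5 char='_'
After 9 (h): row=0 col=4 char='_'
After 10 (k): row=0 col=4 char='_'
After 11 (h): row=0 col=3 char='n'

Answer: cyan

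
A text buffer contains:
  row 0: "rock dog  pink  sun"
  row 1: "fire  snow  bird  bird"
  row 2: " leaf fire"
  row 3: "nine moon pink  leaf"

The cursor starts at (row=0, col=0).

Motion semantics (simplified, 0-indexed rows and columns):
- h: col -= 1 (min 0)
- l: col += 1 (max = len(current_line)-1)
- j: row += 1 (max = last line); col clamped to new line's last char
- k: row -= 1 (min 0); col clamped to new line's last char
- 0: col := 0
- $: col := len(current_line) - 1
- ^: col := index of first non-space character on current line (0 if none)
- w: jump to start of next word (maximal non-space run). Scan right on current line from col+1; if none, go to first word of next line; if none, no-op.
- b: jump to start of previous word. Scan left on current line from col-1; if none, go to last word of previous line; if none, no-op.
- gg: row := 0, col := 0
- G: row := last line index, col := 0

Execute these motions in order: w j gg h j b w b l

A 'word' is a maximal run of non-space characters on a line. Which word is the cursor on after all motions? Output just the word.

After 1 (w): row=0 col=5 char='d'
After 2 (j): row=1 col=5 char='_'
After 3 (gg): row=0 col=0 char='r'
After 4 (h): row=0 col=0 char='r'
After 5 (j): row=1 col=0 char='f'
After 6 (b): row=0 col=16 char='s'
After 7 (w): row=1 col=0 char='f'
After 8 (b): row=0 col=16 char='s'
After 9 (l): row=0 col=17 char='u'

Answer: sun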